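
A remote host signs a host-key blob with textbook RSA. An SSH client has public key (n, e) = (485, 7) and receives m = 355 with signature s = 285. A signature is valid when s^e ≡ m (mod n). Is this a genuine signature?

forged

s^7 mod 485 = 200
The recovered value 200 does not match the digest 355.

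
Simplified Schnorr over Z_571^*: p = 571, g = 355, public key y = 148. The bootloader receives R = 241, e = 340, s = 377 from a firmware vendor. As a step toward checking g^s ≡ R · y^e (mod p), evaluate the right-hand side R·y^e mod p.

148^2 = 21904 ≡ 206
148^4 ≡ 206^2 = 42436 ≡ 182
148^8 ≡ 182^2 = 33124 ≡ 6
148^16 ≡ 6^2 = 36
148^32 ≡ 36^2 = 1296 ≡ 154
148^64 ≡ 154^2 = 23716 ≡ 305
148^128 ≡ 305^2 = 93025 ≡ 523
148^256 ≡ 523^2 = 273529 ≡ 20
340 = 256 + 64 + 16 + 4, so 148^340 ≡ 20·305·36·182 ≡ 55 (mod 571)
R · y^e ≡ 241·55 = 13255 ≡ 122 (mod 571)

122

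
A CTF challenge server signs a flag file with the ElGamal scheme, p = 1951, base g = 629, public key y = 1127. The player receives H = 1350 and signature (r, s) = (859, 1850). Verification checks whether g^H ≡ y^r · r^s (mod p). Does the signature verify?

does not verify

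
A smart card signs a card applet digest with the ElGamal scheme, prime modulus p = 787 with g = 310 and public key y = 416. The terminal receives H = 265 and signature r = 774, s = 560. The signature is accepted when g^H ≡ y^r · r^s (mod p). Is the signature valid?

invalid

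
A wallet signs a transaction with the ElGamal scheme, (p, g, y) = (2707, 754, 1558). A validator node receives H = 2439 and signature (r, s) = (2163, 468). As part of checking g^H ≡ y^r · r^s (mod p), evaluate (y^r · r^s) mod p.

1558^2 = 2427364 ≡ 1892
1558^4 ≡ 1892^2 = 3579664 ≡ 1010
1558^8 ≡ 1010^2 = 1020100 ≡ 2268
1558^16 ≡ 2268^2 = 5143824 ≡ 524
1558^32 ≡ 524^2 = 274576 ≡ 1169
1558^64 ≡ 1169^2 = 1366561 ≡ 2233
1558^128 ≡ 2233^2 = 4986289 ≡ 2702
1558^256 ≡ 2702^2 = 7300804 ≡ 25
1558^512 ≡ 25^2 = 625
1558^1024 ≡ 625^2 = 390625 ≡ 817
1558^2048 ≡ 817^2 = 667489 ≡ 1567
2163 = 2048 + 64 + 32 + 16 + 2 + 1, so 1558^2163 ≡ 1567·2233·1169·524·1892·1558 ≡ 2078 (mod 2707)
2163^2 = 4678569 ≡ 873
2163^4 ≡ 873^2 = 762129 ≡ 1462
2163^8 ≡ 1462^2 = 2137444 ≡ 1621
2163^16 ≡ 1621^2 = 2627641 ≡ 1851
2163^32 ≡ 1851^2 = 3426201 ≡ 1846
2163^64 ≡ 1846^2 = 3407716 ≡ 2310
2163^128 ≡ 2310^2 = 5336100 ≡ 603
2163^256 ≡ 603^2 = 363609 ≡ 871
468 = 256 + 128 + 64 + 16 + 4, so 2163^468 ≡ 871·603·2310·1851·1462 ≡ 1117 (mod 2707)
y^r · r^s ≡ 2078·1117 = 2321126 ≡ 1227 (mod 2707)

1227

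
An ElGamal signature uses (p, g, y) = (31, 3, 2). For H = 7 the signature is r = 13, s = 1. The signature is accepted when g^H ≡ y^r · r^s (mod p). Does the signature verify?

Left side g^H mod p:
3^2 = 9
3^4 ≡ 9^2 = 81 ≡ 19
7 = 4 + 2 + 1, so 3^7 ≡ 19·9·3 ≡ 17 (mod 31)
Right side y^r · r^s mod p:
2^2 = 4
2^4 ≡ 4^2 = 16
2^8 ≡ 16^2 = 256 ≡ 8
13 = 8 + 4 + 1, so 2^13 ≡ 8·16·2 ≡ 8 (mod 31)
13^1 mod 31 = 13
8·13 = 104 ≡ 11 (mod 31)
17 ≠ 11, so verification fails.

does not verify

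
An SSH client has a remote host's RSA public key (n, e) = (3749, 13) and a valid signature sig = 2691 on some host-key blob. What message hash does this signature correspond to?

sig^2 ≡ 2691^2 = 7241481 ≡ 2162
sig^4 ≡ 2162^2 = 4674244 ≡ 2990
sig^8 ≡ 2990^2 = 8940100 ≡ 2484
13 = 8 + 4 + 1, so sig^13 ≡ 2484·2990·2691 ≡ 2461 (mod 3749)

2461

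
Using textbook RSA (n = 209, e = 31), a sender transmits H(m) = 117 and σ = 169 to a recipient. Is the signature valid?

invalid

σ^2 ≡ 169^2 = 28561 ≡ 137
σ^4 ≡ 137^2 = 18769 ≡ 168
σ^8 ≡ 168^2 = 28224 ≡ 9
σ^16 ≡ 9^2 = 81
31 = 16 + 8 + 4 + 2 + 1, so σ^31 ≡ 81·9·168·137·169 ≡ 92 (mod 209)
σ^31 mod 209 = 92, but H(m) = 117.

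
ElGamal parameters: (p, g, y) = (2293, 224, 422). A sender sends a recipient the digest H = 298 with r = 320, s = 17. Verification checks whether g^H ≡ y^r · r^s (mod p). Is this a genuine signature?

forged

Left side g^H mod p:
224^2 = 50176 ≡ 2023
224^4 ≡ 2023^2 = 4092529 ≡ 1817
224^8 ≡ 1817^2 = 3301489 ≡ 1862
224^16 ≡ 1862^2 = 3467044 ≡ 28
224^32 ≡ 28^2 = 784
224^64 ≡ 784^2 = 614656 ≡ 132
224^128 ≡ 132^2 = 17424 ≡ 1373
224^256 ≡ 1373^2 = 1885129 ≡ 283
298 = 256 + 32 + 8 + 2, so 224^298 ≡ 283·784·1862·2023 ≡ 436 (mod 2293)
Right side y^r · r^s mod p:
422^2 = 178084 ≡ 1523
422^4 ≡ 1523^2 = 2319529 ≡ 1306
422^8 ≡ 1306^2 = 1705636 ≡ 1937
422^16 ≡ 1937^2 = 3751969 ≡ 621
422^32 ≡ 621^2 = 385641 ≡ 417
422^64 ≡ 417^2 = 173889 ≡ 1914
422^128 ≡ 1914^2 = 3663396 ≡ 1475
422^256 ≡ 1475^2 = 2175625 ≡ 1861
320 = 256 + 64, so 422^320 ≡ 1861·1914 ≡ 925 (mod 2293)
320^2 = 102400 ≡ 1508
320^4 ≡ 1508^2 = 2274064 ≡ 1701
320^8 ≡ 1701^2 = 2893401 ≡ 1928
320^16 ≡ 1928^2 = 3717184 ≡ 231
17 = 16 + 1, so 320^17 ≡ 231·320 ≡ 544 (mod 2293)
925·544 = 503200 ≡ 1033 (mod 2293)
436 ≠ 1033, so verification fails.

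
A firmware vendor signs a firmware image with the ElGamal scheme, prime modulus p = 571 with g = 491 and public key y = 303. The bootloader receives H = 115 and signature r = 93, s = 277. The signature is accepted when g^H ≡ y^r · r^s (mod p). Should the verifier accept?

reject

Left side g^H mod p:
Squares mod 571: 491^1≡491, 491^2≡119, 491^4≡457, 491^8≡434, 491^16≡497, 491^32≡337, 491^64≡511
115 = 64 + 32 + 16 + 2 + 1, so 491^115 ≡ 511·337·497·119·491 ≡ 85 (mod 571)
Right side y^r · r^s mod p:
Squares mod 571: 303^1≡303, 303^2≡449, 303^4≡38, 303^8≡302, 303^16≡415, 303^32≡354, 303^64≡267
93 = 64 + 16 + 8 + 4 + 1, so 303^93 ≡ 267·415·302·38·303 ≡ 117 (mod 571)
Squares mod 571: 93^1≡93, 93^2≡84, 93^4≡204, 93^8≡504, 93^16≡492, 93^32≡531, 93^64≡458, 93^128≡207, 93^256≡24
277 = 256 + 16 + 4 + 1, so 93^277 ≡ 24·492·204·93 ≡ 375 (mod 571)
117·375 = 43875 ≡ 479 (mod 571)
85 ≠ 479, so verification fails.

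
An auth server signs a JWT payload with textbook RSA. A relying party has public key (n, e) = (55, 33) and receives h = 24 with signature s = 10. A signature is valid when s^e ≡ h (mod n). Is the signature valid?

invalid

Squares mod 55: s^1≡10, s^2≡45, s^4≡45, s^8≡45, s^16≡45, s^32≡45
33 = 32 + 1, so s^33 ≡ 45·10 ≡ 10 (mod 55)
10 ≠ 24, so verification fails.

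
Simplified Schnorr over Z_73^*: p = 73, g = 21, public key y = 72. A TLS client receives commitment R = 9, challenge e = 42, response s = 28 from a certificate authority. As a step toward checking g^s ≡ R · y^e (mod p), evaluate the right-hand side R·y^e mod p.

9

72^2 = 5184 ≡ 1
72^4 ≡ 1^2 = 1
72^8 ≡ 1^2 = 1
72^16 ≡ 1^2 = 1
72^32 ≡ 1^2 = 1
42 = 32 + 8 + 2, so 72^42 ≡ 1·1·1 ≡ 1 (mod 73)
R · y^e ≡ 9·1 = 9 ≡ 9 (mod 73)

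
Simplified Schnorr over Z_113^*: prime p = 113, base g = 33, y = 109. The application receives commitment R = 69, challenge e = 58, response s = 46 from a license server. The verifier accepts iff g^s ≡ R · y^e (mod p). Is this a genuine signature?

genuine

g^s mod p:
33^2 = 1089 ≡ 72
33^4 ≡ 72^2 = 5184 ≡ 99
33^8 ≡ 99^2 = 9801 ≡ 83
33^16 ≡ 83^2 = 6889 ≡ 109
33^32 ≡ 109^2 = 11881 ≡ 16
46 = 32 + 8 + 4 + 2, so 33^46 ≡ 16·83·99·72 ≡ 87 (mod 113)
R · y^e mod p:
109^2 = 11881 ≡ 16
109^4 ≡ 16^2 = 256 ≡ 30
109^8 ≡ 30^2 = 900 ≡ 109
109^16 ≡ 109^2 = 11881 ≡ 16
109^32 ≡ 16^2 = 256 ≡ 30
58 = 32 + 16 + 8 + 2, so 109^58 ≡ 30·16·109·16 ≡ 16 (mod 113)
69·16 = 1104 ≡ 87 (mod 113)
87 ≡ 87 (mod 113); signature holds.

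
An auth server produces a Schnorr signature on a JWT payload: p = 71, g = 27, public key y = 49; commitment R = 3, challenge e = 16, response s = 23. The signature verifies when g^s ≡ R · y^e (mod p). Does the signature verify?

g^s mod p:
Squares mod 71: 27^1≡27, 27^2≡19, 27^4≡6, 27^8≡36, 27^16≡18
23 = 16 + 4 + 2 + 1, so 27^23 ≡ 18·6·19·27 ≡ 24 (mod 71)
R · y^e mod p:
Squares mod 71: 49^1≡49, 49^2≡58, 49^4≡27, 49^8≡19, 49^16≡6
49^16 ≡ 6 (mod 71)
3·6 = 18 ≡ 18 (mod 71)
24 ≠ 18; the check fails.

does not verify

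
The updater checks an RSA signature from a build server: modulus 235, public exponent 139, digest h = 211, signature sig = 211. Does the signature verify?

sig^2 ≡ 211^2 = 44521 ≡ 106
sig^4 ≡ 106^2 = 11236 ≡ 191
sig^8 ≡ 191^2 = 36481 ≡ 56
sig^16 ≡ 56^2 = 3136 ≡ 81
sig^32 ≡ 81^2 = 6561 ≡ 216
sig^64 ≡ 216^2 = 46656 ≡ 126
sig^128 ≡ 126^2 = 15876 ≡ 131
139 = 128 + 8 + 2 + 1, so sig^139 ≡ 131·56·106·211 ≡ 211 (mod 235)
211 = h, so the signature checks out.

verifies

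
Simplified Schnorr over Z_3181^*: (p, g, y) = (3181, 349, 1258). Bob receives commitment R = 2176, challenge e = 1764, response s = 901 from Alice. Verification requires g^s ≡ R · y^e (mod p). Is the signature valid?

valid

g^s mod p:
Squares mod 3181: 349^1≡349, 349^2≡923, 349^4≡2602, 349^8≡1236, 349^16≡816, 349^32≡1027, 349^64≡1818, 349^128≡65, 349^256≡1044, 349^512≡2034
901 = 512 + 256 + 128 + 4 + 1, so 349^901 ≡ 2034·1044·65·2602·349 ≡ 234 (mod 3181)
R · y^e mod p:
Squares mod 3181: 1258^1≡1258, 1258^2≡1607, 1258^4≡2658, 1258^8≡3144, 1258^16≡1369, 1258^32≡552, 1258^64≡2509, 1258^128≡3063, 1258^256≡1200, 1258^512≡2188, 1258^1024≡3120
1764 = 1024 + 512 + 128 + 64 + 32 + 4, so 1258^1764 ≡ 3120·2188·3063·2509·552·2658 ≡ 2687 (mod 3181)
2176·2687 = 5846912 ≡ 234 (mod 3181)
234 ≡ 234 (mod 3181); signature holds.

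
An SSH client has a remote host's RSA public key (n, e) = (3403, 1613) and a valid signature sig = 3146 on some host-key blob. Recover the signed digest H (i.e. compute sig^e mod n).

sig^1613 mod 3403 = 2986

2986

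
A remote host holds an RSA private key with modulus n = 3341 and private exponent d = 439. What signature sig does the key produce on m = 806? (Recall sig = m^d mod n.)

637

m^2 ≡ 806^2 = 649636 ≡ 1482
m^4 ≡ 1482^2 = 2196324 ≡ 1287
m^8 ≡ 1287^2 = 1656369 ≡ 2574
m^16 ≡ 2574^2 = 6625476 ≡ 273
m^32 ≡ 273^2 = 74529 ≡ 1027
m^64 ≡ 1027^2 = 1054729 ≡ 2314
m^128 ≡ 2314^2 = 5354596 ≡ 2314
m^256 ≡ 2314^2 = 5354596 ≡ 2314
439 = 256 + 128 + 32 + 16 + 4 + 2 + 1, so m^439 ≡ 2314·2314·1027·273·1287·1482·806 ≡ 637 (mod 3341)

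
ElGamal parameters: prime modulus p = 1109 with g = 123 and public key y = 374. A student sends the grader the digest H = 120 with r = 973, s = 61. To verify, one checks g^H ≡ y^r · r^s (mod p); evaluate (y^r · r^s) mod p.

Squares mod 1109: 374^1≡374, 374^2≡142, 374^4≡202, 374^8≡880, 374^16≡318, 374^32≡205, 374^64≡992, 374^128≡381, 374^256≡991, 374^512≡616
973 = 512 + 256 + 128 + 64 + 8 + 4 + 1, so 374^973 ≡ 616·991·381·992·880·202·374 ≡ 1012 (mod 1109)
Squares mod 1109: 973^1≡973, 973^2≡752, 973^4≡1023, 973^8≡742, 973^16≡500, 973^32≡475
61 = 32 + 16 + 8 + 4 + 1, so 973^61 ≡ 475·500·742·1023·973 ≡ 607 (mod 1109)
y^r · r^s ≡ 1012·607 = 614284 ≡ 1007 (mod 1109)

1007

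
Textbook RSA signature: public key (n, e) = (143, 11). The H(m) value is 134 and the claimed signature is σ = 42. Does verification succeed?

fails

Squares mod 143: σ^1≡42, σ^2≡48, σ^4≡16, σ^8≡113
11 = 8 + 2 + 1, so σ^11 ≡ 113·48·42 ≡ 9 (mod 143)
9 ≠ 134, so verification fails.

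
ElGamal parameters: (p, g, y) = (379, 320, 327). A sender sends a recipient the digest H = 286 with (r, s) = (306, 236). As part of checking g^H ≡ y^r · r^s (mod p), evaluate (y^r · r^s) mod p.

142

327^306 mod 379 = 1
306^236 mod 379 = 142
y^r · r^s ≡ 1·142 = 142 ≡ 142 (mod 379)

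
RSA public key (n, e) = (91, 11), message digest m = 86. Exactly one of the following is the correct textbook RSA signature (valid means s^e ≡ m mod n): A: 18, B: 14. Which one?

Candidate A: 18^2 = 324 ≡ 51; 18^4 ≡ 51^2 = 2601 ≡ 53; 18^8 ≡ 53^2 = 2809 ≡ 79; 11 = 8 + 2 + 1, so 18^11 ≡ 79·51·18 ≡ 86 (mod 91)
  → matches m = 86
Candidate B: 14^2 = 196 ≡ 14; 14^4 ≡ 14^2 = 196 ≡ 14; 14^8 ≡ 14^2 = 196 ≡ 14; 11 = 8 + 2 + 1, so 14^11 ≡ 14·14·14 ≡ 14 (mod 91)

A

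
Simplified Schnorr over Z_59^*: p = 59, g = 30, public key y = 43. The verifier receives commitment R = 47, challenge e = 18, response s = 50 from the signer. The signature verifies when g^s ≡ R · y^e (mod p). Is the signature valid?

invalid

g^s mod p:
30^2 = 900 ≡ 15
30^4 ≡ 15^2 = 225 ≡ 48
30^8 ≡ 48^2 = 2304 ≡ 3
30^16 ≡ 3^2 = 9
30^32 ≡ 9^2 = 81 ≡ 22
50 = 32 + 16 + 2, so 30^50 ≡ 22·9·15 ≡ 20 (mod 59)
R · y^e mod p:
43^2 = 1849 ≡ 20
43^4 ≡ 20^2 = 400 ≡ 46
43^8 ≡ 46^2 = 2116 ≡ 51
43^16 ≡ 51^2 = 2601 ≡ 5
18 = 16 + 2, so 43^18 ≡ 5·20 ≡ 41 (mod 59)
47·41 = 1927 ≡ 39 (mod 59)
20 ≠ 39; the check fails.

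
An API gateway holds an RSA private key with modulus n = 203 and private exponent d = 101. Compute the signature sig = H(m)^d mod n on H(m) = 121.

67

Squares mod 203: (H(m))^1≡121, (H(m))^2≡25, (H(m))^4≡16, (H(m))^8≡53, (H(m))^16≡170, (H(m))^32≡74, (H(m))^64≡198
101 = 64 + 32 + 4 + 1, so (H(m))^101 ≡ 198·74·16·121 ≡ 67 (mod 203)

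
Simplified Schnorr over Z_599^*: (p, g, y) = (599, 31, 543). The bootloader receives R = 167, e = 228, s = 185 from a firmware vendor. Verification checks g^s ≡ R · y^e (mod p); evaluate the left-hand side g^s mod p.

202

31^2 = 961 ≡ 362
31^4 ≡ 362^2 = 131044 ≡ 462
31^8 ≡ 462^2 = 213444 ≡ 200
31^16 ≡ 200^2 = 40000 ≡ 466
31^32 ≡ 466^2 = 217156 ≡ 318
31^64 ≡ 318^2 = 101124 ≡ 492
31^128 ≡ 492^2 = 242064 ≡ 68
185 = 128 + 32 + 16 + 8 + 1, so 31^185 ≡ 68·318·466·200·31 ≡ 202 (mod 599)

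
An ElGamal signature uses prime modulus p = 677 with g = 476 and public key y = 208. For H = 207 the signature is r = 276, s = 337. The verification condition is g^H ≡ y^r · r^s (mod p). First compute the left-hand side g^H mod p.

476^2 = 226576 ≡ 458
476^4 ≡ 458^2 = 209764 ≡ 571
476^8 ≡ 571^2 = 326041 ≡ 404
476^16 ≡ 404^2 = 163216 ≡ 59
476^32 ≡ 59^2 = 3481 ≡ 96
476^64 ≡ 96^2 = 9216 ≡ 415
476^128 ≡ 415^2 = 172225 ≡ 267
207 = 128 + 64 + 8 + 4 + 2 + 1, so 476^207 ≡ 267·415·404·571·458·476 ≡ 537 (mod 677)

537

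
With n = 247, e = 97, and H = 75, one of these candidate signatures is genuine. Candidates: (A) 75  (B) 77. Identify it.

A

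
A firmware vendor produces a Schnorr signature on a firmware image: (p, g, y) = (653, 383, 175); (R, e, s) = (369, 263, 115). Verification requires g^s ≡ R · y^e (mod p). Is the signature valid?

valid

g^s mod p:
383^115 mod 653 = 620
R · y^e mod p:
175^263 mod 653 = 53
369·53 = 19557 ≡ 620 (mod 653)
620 ≡ 620 (mod 653); signature holds.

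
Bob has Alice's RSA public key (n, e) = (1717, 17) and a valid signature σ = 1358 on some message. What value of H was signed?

σ^2 ≡ 1358^2 = 1844164 ≡ 106
σ^4 ≡ 106^2 = 11236 ≡ 934
σ^8 ≡ 934^2 = 872356 ≡ 120
σ^16 ≡ 120^2 = 14400 ≡ 664
17 = 16 + 1, so σ^17 ≡ 664·1358 ≡ 287 (mod 1717)

287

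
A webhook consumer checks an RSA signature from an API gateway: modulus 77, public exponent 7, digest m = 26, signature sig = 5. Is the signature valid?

invalid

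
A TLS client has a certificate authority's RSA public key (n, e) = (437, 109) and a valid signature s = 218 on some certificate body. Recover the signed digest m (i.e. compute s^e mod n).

389

s^2 ≡ 218^2 = 47524 ≡ 328
s^4 ≡ 328^2 = 107584 ≡ 82
s^8 ≡ 82^2 = 6724 ≡ 169
s^16 ≡ 169^2 = 28561 ≡ 156
s^32 ≡ 156^2 = 24336 ≡ 301
s^64 ≡ 301^2 = 90601 ≡ 142
109 = 64 + 32 + 8 + 4 + 1, so s^109 ≡ 142·301·169·82·218 ≡ 389 (mod 437)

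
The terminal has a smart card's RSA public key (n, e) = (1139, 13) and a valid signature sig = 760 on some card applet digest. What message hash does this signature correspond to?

65

Squares mod 1139: sig^1≡760, sig^2≡127, sig^4≡183, sig^8≡458
13 = 8 + 4 + 1, so sig^13 ≡ 458·183·760 ≡ 65 (mod 1139)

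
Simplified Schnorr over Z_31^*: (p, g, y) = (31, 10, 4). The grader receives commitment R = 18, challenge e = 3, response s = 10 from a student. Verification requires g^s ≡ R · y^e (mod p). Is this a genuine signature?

genuine

g^s mod p:
10^2 = 100 ≡ 7
10^4 ≡ 7^2 = 49 ≡ 18
10^8 ≡ 18^2 = 324 ≡ 14
10 = 8 + 2, so 10^10 ≡ 14·7 ≡ 5 (mod 31)
R · y^e mod p:
4^2 = 16
3 = 2 + 1, so 4^3 ≡ 16·4 ≡ 2 (mod 31)
18·2 = 36 ≡ 5 (mod 31)
5 ≡ 5 (mod 31); signature holds.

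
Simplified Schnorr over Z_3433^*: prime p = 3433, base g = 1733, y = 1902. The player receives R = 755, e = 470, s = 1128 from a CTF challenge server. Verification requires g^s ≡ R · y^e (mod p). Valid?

yes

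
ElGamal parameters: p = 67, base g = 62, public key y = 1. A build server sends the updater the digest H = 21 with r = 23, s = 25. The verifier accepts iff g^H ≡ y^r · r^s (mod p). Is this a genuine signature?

forged

Left side g^H mod p:
62^2 = 3844 ≡ 25
62^4 ≡ 25^2 = 625 ≡ 22
62^8 ≡ 22^2 = 484 ≡ 15
62^16 ≡ 15^2 = 225 ≡ 24
21 = 16 + 4 + 1, so 62^21 ≡ 24·22·62 ≡ 40 (mod 67)
Right side y^r · r^s mod p:
1^2 = 1
1^4 ≡ 1^2 = 1
1^8 ≡ 1^2 = 1
1^16 ≡ 1^2 = 1
23 = 16 + 4 + 2 + 1, so 1^23 ≡ 1·1·1·1 ≡ 1 (mod 67)
23^2 = 529 ≡ 60
23^4 ≡ 60^2 = 3600 ≡ 49
23^8 ≡ 49^2 = 2401 ≡ 56
23^16 ≡ 56^2 = 3136 ≡ 54
25 = 16 + 8 + 1, so 23^25 ≡ 54·56·23 ≡ 6 (mod 67)
1·6 = 6 ≡ 6 (mod 67)
40 ≠ 6, so verification fails.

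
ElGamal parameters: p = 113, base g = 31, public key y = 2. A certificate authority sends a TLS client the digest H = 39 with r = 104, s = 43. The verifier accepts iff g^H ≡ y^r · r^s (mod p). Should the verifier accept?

accept

Left side g^H mod p:
31^2 = 961 ≡ 57
31^4 ≡ 57^2 = 3249 ≡ 85
31^8 ≡ 85^2 = 7225 ≡ 106
31^16 ≡ 106^2 = 11236 ≡ 49
31^32 ≡ 49^2 = 2401 ≡ 28
39 = 32 + 4 + 2 + 1, so 31^39 ≡ 28·85·57·31 ≡ 52 (mod 113)
Right side y^r · r^s mod p:
2^2 = 4
2^4 ≡ 4^2 = 16
2^8 ≡ 16^2 = 256 ≡ 30
2^16 ≡ 30^2 = 900 ≡ 109
2^32 ≡ 109^2 = 11881 ≡ 16
2^64 ≡ 16^2 = 256 ≡ 30
104 = 64 + 32 + 8, so 2^104 ≡ 30·16·30 ≡ 49 (mod 113)
104^2 = 10816 ≡ 81
104^4 ≡ 81^2 = 6561 ≡ 7
104^8 ≡ 7^2 = 49
104^16 ≡ 49^2 = 2401 ≡ 28
104^32 ≡ 28^2 = 784 ≡ 106
43 = 32 + 8 + 2 + 1, so 104^43 ≡ 106·49·81·104 ≡ 91 (mod 113)
49·91 = 4459 ≡ 52 (mod 113)
52 ≡ 52 (mod 113), so the signature is genuine.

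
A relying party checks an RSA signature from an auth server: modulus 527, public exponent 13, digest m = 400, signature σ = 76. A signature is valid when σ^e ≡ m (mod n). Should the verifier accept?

accept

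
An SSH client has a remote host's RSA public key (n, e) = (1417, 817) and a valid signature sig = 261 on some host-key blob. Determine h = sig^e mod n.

300

sig^2 ≡ 261^2 = 68121 ≡ 105
sig^4 ≡ 105^2 = 11025 ≡ 1106
sig^8 ≡ 1106^2 = 1223236 ≡ 365
sig^16 ≡ 365^2 = 133225 ≡ 27
sig^32 ≡ 27^2 = 729
sig^64 ≡ 729^2 = 531441 ≡ 66
sig^128 ≡ 66^2 = 4356 ≡ 105
sig^256 ≡ 105^2 = 11025 ≡ 1106
sig^512 ≡ 1106^2 = 1223236 ≡ 365
817 = 512 + 256 + 32 + 16 + 1, so sig^817 ≡ 365·1106·729·27·261 ≡ 300 (mod 1417)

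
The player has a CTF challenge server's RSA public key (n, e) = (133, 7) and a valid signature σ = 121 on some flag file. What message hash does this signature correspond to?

121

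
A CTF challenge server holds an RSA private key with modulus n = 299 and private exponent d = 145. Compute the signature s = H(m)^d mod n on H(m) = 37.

(H(m))^2 ≡ 37^2 = 1369 ≡ 173
(H(m))^4 ≡ 173^2 = 29929 ≡ 29
(H(m))^8 ≡ 29^2 = 841 ≡ 243
(H(m))^16 ≡ 243^2 = 59049 ≡ 146
(H(m))^32 ≡ 146^2 = 21316 ≡ 87
(H(m))^64 ≡ 87^2 = 7569 ≡ 94
(H(m))^128 ≡ 94^2 = 8836 ≡ 165
145 = 128 + 16 + 1, so (H(m))^145 ≡ 165·146·37 ≡ 11 (mod 299)

11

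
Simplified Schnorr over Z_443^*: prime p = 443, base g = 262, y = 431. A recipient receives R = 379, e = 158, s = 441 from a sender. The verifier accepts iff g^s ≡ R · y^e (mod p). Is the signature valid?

g^s mod p:
Squares mod 443: 262^1≡262, 262^2≡422, 262^4≡441, 262^8≡4, 262^16≡16, 262^32≡256, 262^64≡415, 262^128≡341, 262^256≡215
441 = 256 + 128 + 32 + 16 + 8 + 1, so 262^441 ≡ 215·341·256·16·4·262 ≡ 93 (mod 443)
R · y^e mod p:
Squares mod 443: 431^1≡431, 431^2≡144, 431^4≡358, 431^8≡137, 431^16≡163, 431^32≡432, 431^64≡121, 431^128≡22
158 = 128 + 16 + 8 + 4 + 2, so 431^158 ≡ 22·163·137·358·144 ≡ 66 (mod 443)
379·66 = 25014 ≡ 206 (mod 443)
93 ≠ 206; the check fails.

invalid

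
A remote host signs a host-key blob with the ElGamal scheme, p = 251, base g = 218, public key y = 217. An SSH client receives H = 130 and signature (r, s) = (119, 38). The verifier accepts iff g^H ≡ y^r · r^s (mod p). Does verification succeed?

fails

Left side g^H mod p:
Squares mod 251: 218^1≡218, 218^2≡85, 218^4≡197, 218^8≡155, 218^16≡180, 218^32≡21, 218^64≡190, 218^128≡207
130 = 128 + 2, so 218^130 ≡ 207·85 ≡ 25 (mod 251)
Right side y^r · r^s mod p:
Squares mod 251: 217^1≡217, 217^2≡152, 217^4≡12, 217^8≡144, 217^16≡154, 217^32≡122, 217^64≡75
119 = 64 + 32 + 16 + 4 + 2 + 1, so 217^119 ≡ 75·122·154·12·152·217 ≡ 15 (mod 251)
Squares mod 251: 119^1≡119, 119^2≡105, 119^4≡232, 119^8≡110, 119^16≡52, 119^32≡194
38 = 32 + 4 + 2, so 119^38 ≡ 194·232·105 ≡ 12 (mod 251)
15·12 = 180 ≡ 180 (mod 251)
25 ≠ 180, so verification fails.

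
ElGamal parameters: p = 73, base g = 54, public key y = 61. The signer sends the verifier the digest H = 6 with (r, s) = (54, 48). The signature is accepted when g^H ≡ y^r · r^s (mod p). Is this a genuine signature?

forged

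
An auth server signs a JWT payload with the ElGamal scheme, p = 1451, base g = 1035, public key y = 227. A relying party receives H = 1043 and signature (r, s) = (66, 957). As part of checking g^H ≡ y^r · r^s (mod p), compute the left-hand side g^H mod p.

791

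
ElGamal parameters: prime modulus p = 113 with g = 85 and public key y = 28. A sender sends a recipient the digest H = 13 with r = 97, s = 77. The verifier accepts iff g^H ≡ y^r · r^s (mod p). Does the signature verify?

verifies

Left side g^H mod p:
Squares mod 113: 85^1≡85, 85^2≡106, 85^4≡49, 85^8≡28
13 = 8 + 4 + 1, so 85^13 ≡ 28·49·85 ≡ 4 (mod 113)
Right side y^r · r^s mod p:
Squares mod 113: 28^1≡28, 28^2≡106, 28^4≡49, 28^8≡28, 28^16≡106, 28^32≡49, 28^64≡28
97 = 64 + 32 + 1, so 28^97 ≡ 28·49·28 ≡ 109 (mod 113)
Squares mod 113: 97^1≡97, 97^2≡30, 97^4≡109, 97^8≡16, 97^16≡30, 97^32≡109, 97^64≡16
77 = 64 + 8 + 4 + 1, so 97^77 ≡ 16·16·109·97 ≡ 112 (mod 113)
109·112 = 12208 ≡ 4 (mod 113)
4 ≡ 4 (mod 113), so the signature is genuine.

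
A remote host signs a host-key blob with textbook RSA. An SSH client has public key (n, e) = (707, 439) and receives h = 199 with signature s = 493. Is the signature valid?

s^2 ≡ 493^2 = 243049 ≡ 548
s^4 ≡ 548^2 = 300304 ≡ 536
s^8 ≡ 536^2 = 287296 ≡ 254
s^16 ≡ 254^2 = 64516 ≡ 179
s^32 ≡ 179^2 = 32041 ≡ 226
s^64 ≡ 226^2 = 51076 ≡ 172
s^128 ≡ 172^2 = 29584 ≡ 597
s^256 ≡ 597^2 = 356409 ≡ 81
439 = 256 + 128 + 32 + 16 + 4 + 2 + 1, so s^439 ≡ 81·597·226·179·536·548·493 ≡ 199 (mod 707)
Since 199 equals the digest 199, verification succeeds.

valid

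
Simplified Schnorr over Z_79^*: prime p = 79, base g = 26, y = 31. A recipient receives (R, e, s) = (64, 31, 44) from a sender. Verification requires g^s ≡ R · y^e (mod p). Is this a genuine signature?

g^s mod p:
Squares mod 79: 26^1≡26, 26^2≡44, 26^4≡40, 26^8≡20, 26^16≡5, 26^32≡25
44 = 32 + 8 + 4, so 26^44 ≡ 25·20·40 ≡ 13 (mod 79)
R · y^e mod p:
Squares mod 79: 31^1≡31, 31^2≡13, 31^4≡11, 31^8≡42, 31^16≡26
31 = 16 + 8 + 4 + 2 + 1, so 31^31 ≡ 26·42·11·13·31 ≡ 32 (mod 79)
64·32 = 2048 ≡ 73 (mod 79)
13 ≠ 73; the check fails.

forged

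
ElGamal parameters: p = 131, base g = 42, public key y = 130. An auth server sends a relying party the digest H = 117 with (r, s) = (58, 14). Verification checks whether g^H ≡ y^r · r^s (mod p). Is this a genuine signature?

Left side g^H mod p:
Squares mod 131: 42^1≡42, 42^2≡61, 42^4≡53, 42^8≡58, 42^16≡89, 42^32≡61, 42^64≡53
117 = 64 + 32 + 16 + 4 + 1, so 42^117 ≡ 53·61·89·53·42 ≡ 70 (mod 131)
Right side y^r · r^s mod p:
Squares mod 131: 130^1≡130, 130^2≡1, 130^4≡1, 130^8≡1, 130^16≡1, 130^32≡1
58 = 32 + 16 + 8 + 2, so 130^58 ≡ 1·1·1·1 ≡ 1 (mod 131)
Squares mod 131: 58^1≡58, 58^2≡89, 58^4≡61, 58^8≡53
14 = 8 + 4 + 2, so 58^14 ≡ 53·61·89 ≡ 61 (mod 131)
1·61 = 61 ≡ 61 (mod 131)
70 ≠ 61, so verification fails.

forged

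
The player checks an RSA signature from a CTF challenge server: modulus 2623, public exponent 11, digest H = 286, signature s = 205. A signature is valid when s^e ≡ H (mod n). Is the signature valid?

valid

s^2 ≡ 205^2 = 42025 ≡ 57
s^4 ≡ 57^2 = 3249 ≡ 626
s^8 ≡ 626^2 = 391876 ≡ 1049
11 = 8 + 2 + 1, so s^11 ≡ 1049·57·205 ≡ 286 (mod 2623)
Since 286 equals the digest 286, verification succeeds.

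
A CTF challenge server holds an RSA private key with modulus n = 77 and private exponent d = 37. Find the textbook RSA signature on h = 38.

Squares mod 77: h^1≡38, h^2≡58, h^4≡53, h^8≡37, h^16≡60, h^32≡58
37 = 32 + 4 + 1, so h^37 ≡ 58·53·38 ≡ 3 (mod 77)

3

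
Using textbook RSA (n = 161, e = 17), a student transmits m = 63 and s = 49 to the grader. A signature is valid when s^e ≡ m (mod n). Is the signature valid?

invalid

s^2 ≡ 49^2 = 2401 ≡ 147
s^4 ≡ 147^2 = 21609 ≡ 35
s^8 ≡ 35^2 = 1225 ≡ 98
s^16 ≡ 98^2 = 9604 ≡ 105
17 = 16 + 1, so s^17 ≡ 105·49 ≡ 154 (mod 161)
The recovered value 154 does not match the digest 63.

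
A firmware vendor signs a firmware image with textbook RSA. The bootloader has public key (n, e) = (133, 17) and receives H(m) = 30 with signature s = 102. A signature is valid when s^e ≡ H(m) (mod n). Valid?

s^2 ≡ 102^2 = 10404 ≡ 30
s^4 ≡ 30^2 = 900 ≡ 102
s^8 ≡ 102^2 = 10404 ≡ 30
s^16 ≡ 30^2 = 900 ≡ 102
17 = 16 + 1, so s^17 ≡ 102·102 ≡ 30 (mod 133)
Since 30 equals the digest 30, verification succeeds.

yes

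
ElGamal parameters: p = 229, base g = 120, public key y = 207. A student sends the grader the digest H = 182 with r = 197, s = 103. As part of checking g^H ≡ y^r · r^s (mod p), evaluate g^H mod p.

120^182 mod 229 = 64

64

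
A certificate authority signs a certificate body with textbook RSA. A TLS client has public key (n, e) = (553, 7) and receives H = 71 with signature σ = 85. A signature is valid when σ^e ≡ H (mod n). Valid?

no

σ^7 mod 553 = 197
σ^7 mod 553 = 197, but H = 71.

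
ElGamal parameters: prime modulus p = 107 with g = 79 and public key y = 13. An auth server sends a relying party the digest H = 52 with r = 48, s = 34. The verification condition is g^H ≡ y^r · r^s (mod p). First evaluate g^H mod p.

42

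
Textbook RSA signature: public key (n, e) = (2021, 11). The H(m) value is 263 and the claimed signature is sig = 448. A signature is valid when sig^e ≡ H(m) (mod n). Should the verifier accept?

accept

sig^2 ≡ 448^2 = 200704 ≡ 625
sig^4 ≡ 625^2 = 390625 ≡ 572
sig^8 ≡ 572^2 = 327184 ≡ 1803
11 = 8 + 2 + 1, so sig^11 ≡ 1803·625·448 ≡ 263 (mod 2021)
263 = H(m), so the signature checks out.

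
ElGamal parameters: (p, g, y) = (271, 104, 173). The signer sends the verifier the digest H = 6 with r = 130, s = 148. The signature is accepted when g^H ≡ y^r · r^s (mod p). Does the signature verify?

verifies

Left side g^H mod p:
104^6 mod 271 = 268
Right side y^r · r^s mod p:
173^130 mod 271 = 125
130^148 mod 271 = 39
125·39 = 4875 ≡ 268 (mod 271)
268 ≡ 268 (mod 271), so the signature is genuine.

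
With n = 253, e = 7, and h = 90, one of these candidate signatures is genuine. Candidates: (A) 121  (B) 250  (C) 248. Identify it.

B

Candidate A: 121^7 mod 253 = 187
Candidate B: 250^7 mod 253 = 90
  → matches h = 90
Candidate C: 248^7 mod 253 = 52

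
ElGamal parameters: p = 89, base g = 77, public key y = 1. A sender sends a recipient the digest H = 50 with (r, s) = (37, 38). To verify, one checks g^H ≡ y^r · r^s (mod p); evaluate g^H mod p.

77^50 mod 89 = 55

55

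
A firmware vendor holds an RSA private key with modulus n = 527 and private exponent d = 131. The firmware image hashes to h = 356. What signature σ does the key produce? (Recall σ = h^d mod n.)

Squares mod 527: h^1≡356, h^2≡256, h^4≡188, h^8≡35, h^16≡171, h^32≡256, h^64≡188, h^128≡35
131 = 128 + 2 + 1, so h^131 ≡ 35·256·356 ≡ 356 (mod 527)

356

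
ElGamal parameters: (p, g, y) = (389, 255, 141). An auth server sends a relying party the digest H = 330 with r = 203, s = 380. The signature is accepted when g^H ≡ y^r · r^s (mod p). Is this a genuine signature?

genuine

Left side g^H mod p:
Squares mod 389: 255^1≡255, 255^2≡62, 255^4≡343, 255^8≡171, 255^16≡66, 255^32≡77, 255^64≡94, 255^128≡278, 255^256≡262
330 = 256 + 64 + 8 + 2, so 255^330 ≡ 262·94·171·62 ≡ 309 (mod 389)
Right side y^r · r^s mod p:
Squares mod 389: 141^1≡141, 141^2≡42, 141^4≡208, 141^8≡85, 141^16≡223, 141^32≡326, 141^64≡79, 141^128≡17
203 = 128 + 64 + 8 + 2 + 1, so 141^203 ≡ 17·79·85·42·141 ≡ 315 (mod 389)
Squares mod 389: 203^1≡203, 203^2≡364, 203^4≡236, 203^8≡69, 203^16≡93, 203^32≡91, 203^64≡112, 203^128≡96, 203^256≡269
380 = 256 + 64 + 32 + 16 + 8 + 4, so 203^380 ≡ 269·112·91·93·69·236 ≡ 327 (mod 389)
315·327 = 103005 ≡ 309 (mod 389)
309 ≡ 309 (mod 389), so the signature is genuine.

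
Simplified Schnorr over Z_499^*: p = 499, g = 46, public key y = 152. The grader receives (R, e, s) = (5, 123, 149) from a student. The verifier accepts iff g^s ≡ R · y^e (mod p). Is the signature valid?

valid

g^s mod p:
46^2 = 2116 ≡ 120
46^4 ≡ 120^2 = 14400 ≡ 428
46^8 ≡ 428^2 = 183184 ≡ 51
46^16 ≡ 51^2 = 2601 ≡ 106
46^32 ≡ 106^2 = 11236 ≡ 258
46^64 ≡ 258^2 = 66564 ≡ 197
46^128 ≡ 197^2 = 38809 ≡ 386
149 = 128 + 16 + 4 + 1, so 46^149 ≡ 386·106·428·46 ≡ 45 (mod 499)
R · y^e mod p:
152^2 = 23104 ≡ 150
152^4 ≡ 150^2 = 22500 ≡ 45
152^8 ≡ 45^2 = 2025 ≡ 29
152^16 ≡ 29^2 = 841 ≡ 342
152^32 ≡ 342^2 = 116964 ≡ 198
152^64 ≡ 198^2 = 39204 ≡ 282
123 = 64 + 32 + 16 + 8 + 2 + 1, so 152^123 ≡ 282·198·342·29·150·152 ≡ 9 (mod 499)
5·9 = 45 ≡ 45 (mod 499)
45 ≡ 45 (mod 499); signature holds.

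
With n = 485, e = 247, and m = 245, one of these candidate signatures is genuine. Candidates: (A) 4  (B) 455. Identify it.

B

Candidate A: 4^2 = 16; 4^4 ≡ 16^2 = 256; 4^8 ≡ 256^2 = 65536 ≡ 61; 4^16 ≡ 61^2 = 3721 ≡ 326; 4^32 ≡ 326^2 = 106276 ≡ 61; 4^64 ≡ 61^2 = 3721 ≡ 326; 4^128 ≡ 326^2 = 106276 ≡ 61; 247 = 128 + 64 + 32 + 16 + 4 + 2 + 1, so 4^247 ≡ 61·326·61·326·256·16·4 ≡ 379 (mod 485)
Candidate B: 455^2 = 207025 ≡ 415; 455^4 ≡ 415^2 = 172225 ≡ 50; 455^8 ≡ 50^2 = 2500 ≡ 75; 455^16 ≡ 75^2 = 5625 ≡ 290; 455^32 ≡ 290^2 = 84100 ≡ 195; 455^64 ≡ 195^2 = 38025 ≡ 195; 455^128 ≡ 195^2 = 38025 ≡ 195; 247 = 128 + 64 + 32 + 16 + 4 + 2 + 1, so 455^247 ≡ 195·195·195·290·50·415·455 ≡ 245 (mod 485)
  → matches m = 245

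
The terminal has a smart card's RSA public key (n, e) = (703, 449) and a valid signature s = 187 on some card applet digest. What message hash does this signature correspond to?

462

s^2 ≡ 187^2 = 34969 ≡ 522
s^4 ≡ 522^2 = 272484 ≡ 423
s^8 ≡ 423^2 = 178929 ≡ 367
s^16 ≡ 367^2 = 134689 ≡ 416
s^32 ≡ 416^2 = 173056 ≡ 118
s^64 ≡ 118^2 = 13924 ≡ 567
s^128 ≡ 567^2 = 321489 ≡ 218
s^256 ≡ 218^2 = 47524 ≡ 423
449 = 256 + 128 + 64 + 1, so s^449 ≡ 423·218·567·187 ≡ 462 (mod 703)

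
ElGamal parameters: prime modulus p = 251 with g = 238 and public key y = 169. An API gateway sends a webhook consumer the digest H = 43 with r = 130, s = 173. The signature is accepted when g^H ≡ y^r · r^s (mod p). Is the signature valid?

valid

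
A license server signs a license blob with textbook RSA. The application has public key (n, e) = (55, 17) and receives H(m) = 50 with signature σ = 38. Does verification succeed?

σ^2 ≡ 38^2 = 1444 ≡ 14
σ^4 ≡ 14^2 = 196 ≡ 31
σ^8 ≡ 31^2 = 961 ≡ 26
σ^16 ≡ 26^2 = 676 ≡ 16
17 = 16 + 1, so σ^17 ≡ 16·38 ≡ 3 (mod 55)
σ^17 mod 55 = 3, but H(m) = 50.

fails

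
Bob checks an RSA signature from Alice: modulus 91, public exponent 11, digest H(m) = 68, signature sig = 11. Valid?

sig^11 mod 91 = 58
The recovered value 58 does not match the digest 68.

no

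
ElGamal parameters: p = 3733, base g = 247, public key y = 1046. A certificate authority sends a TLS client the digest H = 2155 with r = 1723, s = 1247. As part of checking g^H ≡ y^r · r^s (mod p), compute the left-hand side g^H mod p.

Squares mod 3733: 247^1≡247, 247^2≡1281, 247^4≡2174, 247^8≡298, 247^16≡2945, 247^32≡1266, 247^64≡1299, 247^128≡85, 247^256≡3492, 247^512≡2086, 247^1024≡2451, 247^2048≡1004
2155 = 2048 + 64 + 32 + 8 + 2 + 1, so 247^2155 ≡ 1004·1299·1266·298·1281·247 ≡ 3111 (mod 3733)

3111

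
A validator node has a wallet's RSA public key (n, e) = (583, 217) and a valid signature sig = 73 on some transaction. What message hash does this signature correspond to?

556

Squares mod 583: sig^1≡73, sig^2≡82, sig^4≡311, sig^8≡526, sig^16≡334, sig^32≡203, sig^64≡399, sig^128≡42
217 = 128 + 64 + 16 + 8 + 1, so sig^217 ≡ 42·399·334·526·73 ≡ 556 (mod 583)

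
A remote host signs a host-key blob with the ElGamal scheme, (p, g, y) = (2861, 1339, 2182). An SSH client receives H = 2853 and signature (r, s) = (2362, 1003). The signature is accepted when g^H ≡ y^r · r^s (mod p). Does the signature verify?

Left side g^H mod p:
1339^2853 mod 2861 = 319
Right side y^r · r^s mod p:
2182^2362 mod 2861 = 2622
2362^1003 mod 2861 = 1088
2622·1088 = 2852736 ≡ 319 (mod 2861)
319 ≡ 319 (mod 2861), so the signature is genuine.

verifies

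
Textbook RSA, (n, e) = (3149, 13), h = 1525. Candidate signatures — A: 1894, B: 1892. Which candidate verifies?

A

Candidate A: Squares mod 3149: 1894^1≡1894, 1894^2≡525, 1894^4≡1662, 1894^8≡571; 13 = 8 + 4 + 1, so 1894^13 ≡ 571·1662·1894 ≡ 1525 (mod 3149)
  → matches h = 1525
Candidate B: Squares mod 3149: 1892^1≡1892, 1892^2≡2400, 1892^4≡479, 1892^8≡2713; 13 = 8 + 4 + 1, so 1892^13 ≡ 2713·479·1892 ≡ 523 (mod 3149)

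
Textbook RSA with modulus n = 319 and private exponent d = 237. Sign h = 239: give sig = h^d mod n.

h^2 ≡ 239^2 = 57121 ≡ 20
h^4 ≡ 20^2 = 400 ≡ 81
h^8 ≡ 81^2 = 6561 ≡ 181
h^16 ≡ 181^2 = 32761 ≡ 223
h^32 ≡ 223^2 = 49729 ≡ 284
h^64 ≡ 284^2 = 80656 ≡ 268
h^128 ≡ 268^2 = 71824 ≡ 49
237 = 128 + 64 + 32 + 8 + 4 + 1, so h^237 ≡ 49·268·284·181·81·239 ≡ 112 (mod 319)

112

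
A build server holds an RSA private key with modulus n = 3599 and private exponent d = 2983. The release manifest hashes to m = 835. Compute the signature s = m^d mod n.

m^2 ≡ 835^2 = 697225 ≡ 2618
m^4 ≡ 2618^2 = 6853924 ≡ 1428
m^8 ≡ 1428^2 = 2039184 ≡ 2150
m^16 ≡ 2150^2 = 4622500 ≡ 1384
m^32 ≡ 1384^2 = 1915456 ≡ 788
m^64 ≡ 788^2 = 620944 ≡ 1916
m^128 ≡ 1916^2 = 3671056 ≡ 76
m^256 ≡ 76^2 = 5776 ≡ 2177
m^512 ≡ 2177^2 = 4739329 ≡ 3045
m^1024 ≡ 3045^2 = 9272025 ≡ 1001
m^2048 ≡ 1001^2 = 1002001 ≡ 1479
2983 = 2048 + 512 + 256 + 128 + 32 + 4 + 2 + 1, so m^2983 ≡ 1479·3045·2177·76·788·1428·2618·835 ≡ 1598 (mod 3599)

1598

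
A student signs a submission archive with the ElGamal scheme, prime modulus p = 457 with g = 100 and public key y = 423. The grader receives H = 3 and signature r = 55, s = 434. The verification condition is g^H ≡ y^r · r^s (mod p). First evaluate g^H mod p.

84

Squares mod 457: 100^1≡100, 100^2≡403
3 = 2 + 1, so 100^3 ≡ 403·100 ≡ 84 (mod 457)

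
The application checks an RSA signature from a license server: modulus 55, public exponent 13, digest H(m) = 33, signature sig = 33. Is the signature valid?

sig^13 mod 55 = 33
sig^13 mod 55 = 33 matches H(m).

valid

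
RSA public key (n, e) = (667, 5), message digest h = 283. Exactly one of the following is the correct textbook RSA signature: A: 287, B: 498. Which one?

B

Candidate A: 287^2 = 82369 ≡ 328; 287^4 ≡ 328^2 = 107584 ≡ 197; 5 = 4 + 1, so 287^5 ≡ 197·287 ≡ 511 (mod 667)
Candidate B: 498^2 = 248004 ≡ 547; 498^4 ≡ 547^2 = 299209 ≡ 393; 5 = 4 + 1, so 498^5 ≡ 393·498 ≡ 283 (mod 667)
  → matches h = 283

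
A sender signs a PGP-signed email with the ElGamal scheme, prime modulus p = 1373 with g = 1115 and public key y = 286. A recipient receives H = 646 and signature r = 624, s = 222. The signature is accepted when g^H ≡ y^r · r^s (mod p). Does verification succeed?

passes

Left side g^H mod p:
1115^2 = 1243225 ≡ 660
1115^4 ≡ 660^2 = 435600 ≡ 359
1115^8 ≡ 359^2 = 128881 ≡ 1192
1115^16 ≡ 1192^2 = 1420864 ≡ 1182
1115^32 ≡ 1182^2 = 1397124 ≡ 783
1115^64 ≡ 783^2 = 613089 ≡ 731
1115^128 ≡ 731^2 = 534361 ≡ 264
1115^256 ≡ 264^2 = 69696 ≡ 1046
1115^512 ≡ 1046^2 = 1094116 ≡ 1208
646 = 512 + 128 + 4 + 2, so 1115^646 ≡ 1208·264·359·660 ≡ 962 (mod 1373)
Right side y^r · r^s mod p:
286^2 = 81796 ≡ 789
286^4 ≡ 789^2 = 622521 ≡ 552
286^8 ≡ 552^2 = 304704 ≡ 1271
286^16 ≡ 1271^2 = 1615441 ≡ 793
286^32 ≡ 793^2 = 628849 ≡ 15
286^64 ≡ 15^2 = 225
286^128 ≡ 225^2 = 50625 ≡ 1197
286^256 ≡ 1197^2 = 1432809 ≡ 770
286^512 ≡ 770^2 = 592900 ≡ 1137
624 = 512 + 64 + 32 + 16, so 286^624 ≡ 1137·225·15·793 ≡ 809 (mod 1373)
624^2 = 389376 ≡ 817
624^4 ≡ 817^2 = 667489 ≡ 211
624^8 ≡ 211^2 = 44521 ≡ 585
624^16 ≡ 585^2 = 342225 ≡ 348
624^32 ≡ 348^2 = 121104 ≡ 280
624^64 ≡ 280^2 = 78400 ≡ 139
624^128 ≡ 139^2 = 19321 ≡ 99
222 = 128 + 64 + 16 + 8 + 4 + 2, so 624^222 ≡ 99·139·348·585·211·817 ≡ 1308 (mod 1373)
809·1308 = 1058172 ≡ 962 (mod 1373)
962 ≡ 962 (mod 1373), so the signature is genuine.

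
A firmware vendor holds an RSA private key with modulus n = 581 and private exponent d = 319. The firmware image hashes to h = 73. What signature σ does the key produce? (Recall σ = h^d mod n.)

Squares mod 581: h^1≡73, h^2≡100, h^4≡123, h^8≡23, h^16≡529, h^32≡380, h^64≡312, h^128≡317, h^256≡557
319 = 256 + 32 + 16 + 8 + 4 + 2 + 1, so h^319 ≡ 557·380·529·23·123·100·73 ≡ 367 (mod 581)

367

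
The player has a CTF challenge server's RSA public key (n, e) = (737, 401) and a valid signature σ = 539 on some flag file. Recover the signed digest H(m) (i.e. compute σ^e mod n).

176

σ^2 ≡ 539^2 = 290521 ≡ 143
σ^4 ≡ 143^2 = 20449 ≡ 550
σ^8 ≡ 550^2 = 302500 ≡ 330
σ^16 ≡ 330^2 = 108900 ≡ 561
σ^32 ≡ 561^2 = 314721 ≡ 22
σ^64 ≡ 22^2 = 484
σ^128 ≡ 484^2 = 234256 ≡ 627
σ^256 ≡ 627^2 = 393129 ≡ 308
401 = 256 + 128 + 16 + 1, so σ^401 ≡ 308·627·561·539 ≡ 176 (mod 737)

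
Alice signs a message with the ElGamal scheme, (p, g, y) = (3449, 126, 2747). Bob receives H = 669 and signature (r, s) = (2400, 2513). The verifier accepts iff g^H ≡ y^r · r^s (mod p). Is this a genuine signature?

Left side g^H mod p:
Squares mod 3449: 126^1≡126, 126^2≡2080, 126^4≡1354, 126^8≡1897, 126^16≡1302, 126^32≡1745, 126^64≡3007, 126^128≡2220, 126^256≡3228, 126^512≡555
669 = 512 + 128 + 16 + 8 + 4 + 1, so 126^669 ≡ 555·2220·1302·1897·1354·126 ≡ 839 (mod 3449)
Right side y^r · r^s mod p:
Squares mod 3449: 2747^1≡2747, 2747^2≡3046, 2747^4≡306, 2747^8≡513, 2747^16≡1045, 2747^32≡2141, 2747^64≡160, 2747^128≡1457, 2747^256≡1714, 2747^512≡2697, 2747^1024≡3317, 2747^2048≡179
2400 = 2048 + 256 + 64 + 32, so 2747^2400 ≡ 179·1714·160·2141 ≡ 555 (mod 3449)
Squares mod 3449: 2400^1≡2400, 2400^2≡170, 2400^4≡1308, 2400^8≡160, 2400^16≡1457, 2400^32≡1714, 2400^64≡2697, 2400^128≡3317, 2400^256≡179, 2400^512≡1000, 2400^1024≡3239, 2400^2048≡2712
2513 = 2048 + 256 + 128 + 64 + 16 + 1, so 2400^2513 ≡ 2712·179·3317·2697·1457·2400 ≡ 2885 (mod 3449)
555·2885 = 1601175 ≡ 839 (mod 3449)
839 ≡ 839 (mod 3449), so the signature is genuine.

genuine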